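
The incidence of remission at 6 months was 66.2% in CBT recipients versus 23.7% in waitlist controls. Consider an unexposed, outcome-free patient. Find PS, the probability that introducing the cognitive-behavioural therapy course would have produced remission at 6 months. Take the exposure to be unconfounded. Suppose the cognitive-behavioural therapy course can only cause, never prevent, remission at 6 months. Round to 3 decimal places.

PS ≈ 0.557

p₁ = 0.662, p₀ = 0.237.
Under exogeneity and monotonicity, PS = (p₁ − p₀) / (1 − p₀).
PS = (0.662 − 0.237) / (1 − 0.237) = 0.425 / 0.763 ≈ 0.5570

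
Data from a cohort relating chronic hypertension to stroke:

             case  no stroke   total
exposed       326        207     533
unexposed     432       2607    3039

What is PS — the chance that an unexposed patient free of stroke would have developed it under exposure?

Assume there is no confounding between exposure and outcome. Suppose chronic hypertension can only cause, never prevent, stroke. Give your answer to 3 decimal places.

p₁ = P(outcome | exposed) = 326/533 = 0.61163
p₀ = P(outcome | unexposed) = 432/3039 = 0.14215
Under exogeneity and monotonicity, PS = (p₁ − p₀) / (1 − p₀).
PS = (0.61163 − 0.14215) / (1 − 0.14215) = 0.46948 / 0.85785 ≈ 0.5473

PS ≈ 0.547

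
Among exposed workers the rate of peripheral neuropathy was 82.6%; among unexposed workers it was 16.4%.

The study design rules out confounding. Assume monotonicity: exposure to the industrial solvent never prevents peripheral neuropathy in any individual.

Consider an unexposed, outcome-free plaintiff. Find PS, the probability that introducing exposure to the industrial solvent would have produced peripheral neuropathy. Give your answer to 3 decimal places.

PS ≈ 0.792

p₁ = 0.826, p₀ = 0.164.
Under exogeneity and monotonicity, PS = (p₁ − p₀) / (1 − p₀).
PS = (0.826 − 0.164) / (1 − 0.164) = 0.662 / 0.836 ≈ 0.7919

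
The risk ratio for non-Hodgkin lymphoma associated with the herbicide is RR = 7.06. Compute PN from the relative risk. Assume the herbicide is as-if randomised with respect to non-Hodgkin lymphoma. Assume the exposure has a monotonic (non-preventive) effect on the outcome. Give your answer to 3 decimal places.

Under exogeneity and monotonicity, PN = (RR − 1) / RR = 1 − 1/RR.
PN = (7.06 − 1) / 7.06 = 6.06 / 7.06 ≈ 0.8584

PN ≈ 0.858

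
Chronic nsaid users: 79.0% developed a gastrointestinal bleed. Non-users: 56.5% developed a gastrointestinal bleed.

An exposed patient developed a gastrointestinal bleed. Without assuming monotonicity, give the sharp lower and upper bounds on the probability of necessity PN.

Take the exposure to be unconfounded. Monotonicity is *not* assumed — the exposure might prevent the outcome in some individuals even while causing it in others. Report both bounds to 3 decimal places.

p₁ = 0.79, p₀ = 0.565.
Under exogeneity alone the bounds on PN are max{0,(p₁−p₀)/p₁} ≤ PN ≤ min{1,(1−p₀)/p₁}.
  lower = (p₁ − p₀)/p₁ = 0.225 / 0.79 ≈ 0.2848
  upper = min{1, (1 − p₀)/p₁} = 0.435 / 0.79 ≈ 0.5506

0.285 ≤ PN ≤ 0.551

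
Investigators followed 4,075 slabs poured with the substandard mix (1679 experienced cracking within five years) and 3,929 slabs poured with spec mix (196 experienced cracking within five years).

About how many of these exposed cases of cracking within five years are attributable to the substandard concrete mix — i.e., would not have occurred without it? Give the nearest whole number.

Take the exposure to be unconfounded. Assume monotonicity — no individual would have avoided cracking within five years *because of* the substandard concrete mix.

p₁ = P(outcome | exposed) = 1679/4075 = 0.41202
p₀ = P(outcome | unexposed) = 196/3929 = 0.049885
PN = (p₁ − p₀)/p₁ = (0.41202 − 0.049885) / 0.41202 ≈ 0.87893.
Attributable cases ≈ PN × (exposed cases) = 0.87893 × 1679 ≈ 1475.72.

about 1476 cases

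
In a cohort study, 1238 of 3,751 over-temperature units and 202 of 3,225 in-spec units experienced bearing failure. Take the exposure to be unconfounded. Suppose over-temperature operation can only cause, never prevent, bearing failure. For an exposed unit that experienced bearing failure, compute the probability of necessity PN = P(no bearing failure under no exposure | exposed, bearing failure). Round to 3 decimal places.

PN ≈ 0.810

p₁ = P(outcome | exposed) = 1238/3751 = 0.33005
p₀ = P(outcome | unexposed) = 202/3225 = 0.062636
Under exogeneity and monotonicity, PN = (p₁ − p₀) / p₁.
PN = (0.33005 − 0.062636) / 0.33005 = 0.26741 / 0.33005 ≈ 0.8102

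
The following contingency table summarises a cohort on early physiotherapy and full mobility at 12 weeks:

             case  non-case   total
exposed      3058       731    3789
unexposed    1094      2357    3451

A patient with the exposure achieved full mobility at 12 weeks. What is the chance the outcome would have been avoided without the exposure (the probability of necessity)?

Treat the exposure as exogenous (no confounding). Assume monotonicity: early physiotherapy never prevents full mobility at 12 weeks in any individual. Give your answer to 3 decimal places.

p₁ = P(outcome | exposed) = 3058/3789 = 0.80707
p₀ = P(outcome | unexposed) = 1094/3451 = 0.31701
Under exogeneity and monotonicity, PN = (p₁ − p₀)/p₁.
PN = (0.80707 − 0.31701) / 0.80707 ≈ 0.6072

PN ≈ 0.607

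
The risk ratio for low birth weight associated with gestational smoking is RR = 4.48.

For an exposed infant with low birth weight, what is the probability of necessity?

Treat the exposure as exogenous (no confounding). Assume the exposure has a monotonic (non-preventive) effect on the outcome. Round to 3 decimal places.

Under exogeneity and monotonicity, PN = (RR − 1) / RR = 1 − 1/RR.
PN = (4.48 − 1) / 4.48 = 3.48 / 4.48 ≈ 0.7768

PN ≈ 0.777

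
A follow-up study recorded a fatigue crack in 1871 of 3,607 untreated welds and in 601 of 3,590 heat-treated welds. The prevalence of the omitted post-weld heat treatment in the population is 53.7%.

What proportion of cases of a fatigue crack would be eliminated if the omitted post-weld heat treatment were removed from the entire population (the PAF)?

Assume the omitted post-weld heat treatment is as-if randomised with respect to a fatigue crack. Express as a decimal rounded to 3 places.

PAF ≈ 0.530

p₁ = P(outcome | exposed) = 1871/3607 = 0.51871
p₀ = P(outcome | unexposed) = 601/3590 = 0.16741
Overall risk P(Y=1) = π·p₁ + (1−π)·p₀ = 0.537×0.51871 + 0.463×0.16741 = 0.35606.
Under exogeneity, PAF = [P(Y=1) − p₀] / P(Y=1).
PAF = (0.35606 − 0.16741) / 0.35606 ≈ 0.5298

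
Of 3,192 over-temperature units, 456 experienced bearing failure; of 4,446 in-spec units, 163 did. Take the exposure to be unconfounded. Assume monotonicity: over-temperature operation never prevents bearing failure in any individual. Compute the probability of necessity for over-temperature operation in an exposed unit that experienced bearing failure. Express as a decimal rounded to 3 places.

PN ≈ 0.743

p₁ = P(outcome | exposed) = 456/3192 = 0.14286
p₀ = P(outcome | unexposed) = 163/4446 = 0.036662
Under exogeneity and monotonicity, PN = (p₁ − p₀) / p₁.
PN = (0.14286 − 0.036662) / 0.14286 = 0.10619 / 0.14286 ≈ 0.7434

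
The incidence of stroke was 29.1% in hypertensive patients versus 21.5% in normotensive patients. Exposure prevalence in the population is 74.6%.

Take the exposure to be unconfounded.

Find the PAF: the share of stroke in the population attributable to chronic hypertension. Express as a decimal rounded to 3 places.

p₁ = 0.291, p₀ = 0.215.
Overall risk P(Y=1) = π·p₁ + (1−π)·p₀ = 0.746×0.291 + 0.254×0.215 = 0.2717.
Under exogeneity, PAF = [P(Y=1) − p₀] / P(Y=1).
PAF = (0.2717 − 0.215) / 0.2717 ≈ 0.2087

PAF ≈ 0.209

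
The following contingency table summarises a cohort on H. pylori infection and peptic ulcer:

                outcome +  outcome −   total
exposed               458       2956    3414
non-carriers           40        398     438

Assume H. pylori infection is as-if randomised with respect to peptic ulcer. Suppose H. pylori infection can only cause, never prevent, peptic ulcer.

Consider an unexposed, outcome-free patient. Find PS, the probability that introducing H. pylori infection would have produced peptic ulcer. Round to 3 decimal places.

PS ≈ 0.047

p₁ = P(outcome | exposed) = 458/3414 = 0.13415
p₀ = P(outcome | unexposed) = 40/438 = 0.091324
Under exogeneity and monotonicity, PS = (p₁ − p₀)/(1 − p₀).
PS = (0.13415 − 0.091324) / 0.90868 ≈ 0.0471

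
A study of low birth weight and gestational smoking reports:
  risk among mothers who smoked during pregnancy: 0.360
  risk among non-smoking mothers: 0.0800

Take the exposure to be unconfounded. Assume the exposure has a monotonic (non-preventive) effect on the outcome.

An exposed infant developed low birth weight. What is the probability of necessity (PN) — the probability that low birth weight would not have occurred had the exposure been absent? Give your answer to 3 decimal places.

PN ≈ 0.778

Let p₁ = 0.36, p₀ = 0.08.
Under exogeneity and monotonicity, PN = (p₁ − p₀) / p₁.
PN = (0.36 − 0.08) / 0.36 = 0.28 / 0.36 ≈ 0.7778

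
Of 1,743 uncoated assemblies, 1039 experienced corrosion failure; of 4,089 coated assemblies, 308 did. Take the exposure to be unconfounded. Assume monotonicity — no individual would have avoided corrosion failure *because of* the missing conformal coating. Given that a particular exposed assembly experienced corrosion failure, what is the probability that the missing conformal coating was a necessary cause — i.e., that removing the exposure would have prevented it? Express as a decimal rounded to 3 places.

PN ≈ 0.874

p₁ = P(outcome | exposed) = 1039/1743 = 0.5961
p₀ = P(outcome | unexposed) = 308/4089 = 0.075324
Under exogeneity and monotonicity, PN = (p₁ − p₀) / p₁.
PN = (0.5961 − 0.075324) / 0.5961 = 0.52077 / 0.5961 ≈ 0.8736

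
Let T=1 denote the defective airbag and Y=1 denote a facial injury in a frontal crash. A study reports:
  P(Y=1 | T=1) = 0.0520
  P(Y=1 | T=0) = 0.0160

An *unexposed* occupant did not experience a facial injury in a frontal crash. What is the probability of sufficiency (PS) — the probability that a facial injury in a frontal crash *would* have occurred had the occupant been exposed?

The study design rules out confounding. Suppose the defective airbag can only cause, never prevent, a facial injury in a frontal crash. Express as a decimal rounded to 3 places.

PS ≈ 0.037

Let p₁ = 0.052, p₀ = 0.016.
Under exogeneity and monotonicity, PS = (p₁ − p₀) / (1 − p₀).
PS = (0.052 − 0.016) / (1 − 0.016) = 0.036 / 0.984 ≈ 0.0366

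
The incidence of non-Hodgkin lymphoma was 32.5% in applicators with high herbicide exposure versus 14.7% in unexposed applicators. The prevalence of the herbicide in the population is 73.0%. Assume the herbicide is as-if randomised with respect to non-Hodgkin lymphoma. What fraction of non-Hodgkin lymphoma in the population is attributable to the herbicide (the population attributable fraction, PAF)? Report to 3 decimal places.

PAF ≈ 0.469

p₁ = 0.325, p₀ = 0.147.
Overall risk P(Y=1) = π·p₁ + (1−π)·p₀ = 0.73×0.325 + 0.27×0.147 = 0.27694.
Under exogeneity, PAF = [P(Y=1) − p₀] / P(Y=1).
PAF = (0.27694 − 0.147) / 0.27694 ≈ 0.4692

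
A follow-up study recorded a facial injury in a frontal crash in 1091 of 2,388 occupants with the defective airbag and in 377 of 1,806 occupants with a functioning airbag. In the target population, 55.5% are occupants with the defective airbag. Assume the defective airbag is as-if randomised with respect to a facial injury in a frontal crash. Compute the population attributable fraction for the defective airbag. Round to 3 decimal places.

p₁ = P(outcome | exposed) = 1091/2388 = 0.45687
p₀ = P(outcome | unexposed) = 377/1806 = 0.20875
Overall risk P(Y=1) = π·p₁ + (1−π)·p₀ = 0.555×0.45687 + 0.445×0.20875 = 0.34645.
Under exogeneity, PAF = [P(Y=1) − p₀] / P(Y=1).
PAF = (0.34645 − 0.20875) / 0.34645 ≈ 0.3975

PAF ≈ 0.397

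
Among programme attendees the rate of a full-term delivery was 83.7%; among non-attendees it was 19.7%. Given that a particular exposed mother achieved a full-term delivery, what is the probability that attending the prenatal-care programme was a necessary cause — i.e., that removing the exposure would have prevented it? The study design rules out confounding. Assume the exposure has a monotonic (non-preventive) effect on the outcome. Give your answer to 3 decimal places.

p₁ = 0.837, p₀ = 0.197.
Under exogeneity and monotonicity, PN = (p₁ − p₀) / p₁.
PN = (0.837 − 0.197) / 0.837 = 0.64 / 0.837 ≈ 0.7646

PN ≈ 0.765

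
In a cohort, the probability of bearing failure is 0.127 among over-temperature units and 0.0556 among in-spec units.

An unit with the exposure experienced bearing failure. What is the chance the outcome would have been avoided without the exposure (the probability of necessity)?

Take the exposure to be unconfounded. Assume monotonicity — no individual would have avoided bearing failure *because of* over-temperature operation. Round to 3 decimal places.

PN ≈ 0.562

Let p₁ = 0.127, p₀ = 0.0556.
Under exogeneity and monotonicity, PN = (p₁ − p₀) / p₁.
PN = (0.127 − 0.0556) / 0.127 = 0.0714 / 0.127 ≈ 0.5622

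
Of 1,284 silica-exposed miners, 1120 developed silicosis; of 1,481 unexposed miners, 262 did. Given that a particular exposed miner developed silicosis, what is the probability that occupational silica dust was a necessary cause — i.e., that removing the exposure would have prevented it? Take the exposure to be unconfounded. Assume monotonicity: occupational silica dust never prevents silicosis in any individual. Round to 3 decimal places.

p₁ = P(outcome | exposed) = 1120/1284 = 0.87227
p₀ = P(outcome | unexposed) = 262/1481 = 0.17691
Under exogeneity and monotonicity, PN = (p₁ − p₀) / p₁.
PN = (0.87227 − 0.17691) / 0.87227 = 0.69537 / 0.87227 ≈ 0.7972

PN ≈ 0.797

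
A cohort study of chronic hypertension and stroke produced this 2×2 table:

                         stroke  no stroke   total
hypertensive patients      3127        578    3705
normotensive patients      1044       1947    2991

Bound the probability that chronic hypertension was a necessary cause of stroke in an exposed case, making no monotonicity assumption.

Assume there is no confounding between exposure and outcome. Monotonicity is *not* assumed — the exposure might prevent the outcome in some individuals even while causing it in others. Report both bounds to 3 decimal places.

0.586 ≤ PN ≤ 0.771

p₁ = P(outcome | exposed) = 3127/3705 = 0.84399
p₀ = P(outcome | unexposed) = 1044/2991 = 0.34905
Under exogeneity alone the bounds on PN are max{0,(p₁−p₀)/p₁} ≤ PN ≤ min{1,(1−p₀)/p₁}.
  lower = (p₁ − p₀)/p₁ = 0.49495 / 0.84399 ≈ 0.5864
  upper = min{1, (1 − p₀)/p₁} = 0.65095 / 0.84399 ≈ 0.7713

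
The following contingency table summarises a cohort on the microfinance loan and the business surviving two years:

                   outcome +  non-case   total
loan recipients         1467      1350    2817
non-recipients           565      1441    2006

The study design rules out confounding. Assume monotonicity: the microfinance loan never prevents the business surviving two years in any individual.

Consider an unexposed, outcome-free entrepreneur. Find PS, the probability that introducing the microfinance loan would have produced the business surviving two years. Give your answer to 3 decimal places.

PS ≈ 0.333

p₁ = P(outcome | exposed) = 1467/2817 = 0.52077
p₀ = P(outcome | unexposed) = 565/2006 = 0.28166
Under exogeneity and monotonicity, PS = (p₁ − p₀)/(1 − p₀).
PS = (0.52077 − 0.28166) / 0.71834 ≈ 0.3329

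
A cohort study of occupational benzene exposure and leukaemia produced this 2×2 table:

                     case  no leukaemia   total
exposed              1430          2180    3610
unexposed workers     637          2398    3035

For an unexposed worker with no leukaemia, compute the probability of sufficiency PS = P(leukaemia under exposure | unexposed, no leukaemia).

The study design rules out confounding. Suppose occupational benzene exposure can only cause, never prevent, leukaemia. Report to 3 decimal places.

PS ≈ 0.236

p₁ = P(outcome | exposed) = 1430/3610 = 0.39612
p₀ = P(outcome | unexposed) = 637/3035 = 0.20988
Under exogeneity and monotonicity, PS = (p₁ − p₀) / (1 − p₀).
PS = (0.39612 − 0.20988) / (1 − 0.20988) = 0.18624 / 0.79012 ≈ 0.2357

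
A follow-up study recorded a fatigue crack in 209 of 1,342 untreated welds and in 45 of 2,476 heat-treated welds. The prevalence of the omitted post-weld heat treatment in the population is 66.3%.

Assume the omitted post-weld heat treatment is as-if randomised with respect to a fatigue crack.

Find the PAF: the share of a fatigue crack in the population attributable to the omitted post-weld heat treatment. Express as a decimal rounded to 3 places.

p₁ = P(outcome | exposed) = 209/1342 = 0.15574
p₀ = P(outcome | unexposed) = 45/2476 = 0.018174
Overall risk P(Y=1) = π·p₁ + (1−π)·p₀ = 0.663×0.15574 + 0.337×0.018174 = 0.10938.
Under exogeneity, PAF = [P(Y=1) − p₀] / P(Y=1).
PAF = (0.10938 − 0.018174) / 0.10938 ≈ 0.8338

PAF ≈ 0.834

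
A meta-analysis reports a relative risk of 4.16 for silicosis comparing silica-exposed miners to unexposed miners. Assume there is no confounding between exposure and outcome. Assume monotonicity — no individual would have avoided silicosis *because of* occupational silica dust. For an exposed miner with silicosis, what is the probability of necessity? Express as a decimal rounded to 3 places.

Under exogeneity and monotonicity, PN = (RR − 1) / RR = 1 − 1/RR.
PN = (4.16 − 1) / 4.16 = 3.16 / 4.16 ≈ 0.7596

PN ≈ 0.760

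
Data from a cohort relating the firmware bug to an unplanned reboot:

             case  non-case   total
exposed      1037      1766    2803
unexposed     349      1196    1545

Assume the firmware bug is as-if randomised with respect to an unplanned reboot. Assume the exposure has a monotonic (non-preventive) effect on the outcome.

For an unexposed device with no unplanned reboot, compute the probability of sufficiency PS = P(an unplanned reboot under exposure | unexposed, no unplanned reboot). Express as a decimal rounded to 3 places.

PS ≈ 0.186

p₁ = P(outcome | exposed) = 1037/2803 = 0.36996
p₀ = P(outcome | unexposed) = 349/1545 = 0.22589
Under exogeneity and monotonicity, PS = (p₁ − p₀)/(1 − p₀).
PS = (0.36996 − 0.22589) / 0.77411 ≈ 0.1861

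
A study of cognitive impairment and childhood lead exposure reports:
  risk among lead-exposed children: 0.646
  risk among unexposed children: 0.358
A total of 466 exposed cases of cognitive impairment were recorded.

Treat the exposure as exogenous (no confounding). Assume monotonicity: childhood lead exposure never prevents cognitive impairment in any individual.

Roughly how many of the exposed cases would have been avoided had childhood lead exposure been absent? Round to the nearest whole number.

Let p₁ = 0.646, p₀ = 0.358.
PN = (p₁ − p₀)/p₁ = (0.646 − 0.358) / 0.646 ≈ 0.44582.
Attributable cases ≈ PN × (exposed cases) = 0.44582 × 466 ≈ 207.75.

about 208 cases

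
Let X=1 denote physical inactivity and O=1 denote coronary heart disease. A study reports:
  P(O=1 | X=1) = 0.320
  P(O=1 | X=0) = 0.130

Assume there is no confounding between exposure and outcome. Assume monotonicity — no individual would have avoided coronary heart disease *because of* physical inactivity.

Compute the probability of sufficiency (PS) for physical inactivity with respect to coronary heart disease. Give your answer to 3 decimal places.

PS ≈ 0.218

Let p₁ = 0.32, p₀ = 0.13.
Under exogeneity and monotonicity, PS = (p₁ − p₀) / (1 − p₀).
PS = (0.32 − 0.13) / (1 − 0.13) = 0.19 / 0.87 ≈ 0.2184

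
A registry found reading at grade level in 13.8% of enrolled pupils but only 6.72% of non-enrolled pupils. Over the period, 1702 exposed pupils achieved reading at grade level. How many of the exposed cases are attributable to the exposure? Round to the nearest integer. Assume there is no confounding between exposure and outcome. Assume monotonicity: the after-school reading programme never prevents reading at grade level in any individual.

p₁ = 0.138, p₀ = 0.0672.
PN = (p₁ − p₀)/p₁ = (0.138 − 0.0672) / 0.138 ≈ 0.51304.
Attributable cases ≈ PN × (exposed cases) = 0.51304 × 1702 ≈ 873.20.

about 873 cases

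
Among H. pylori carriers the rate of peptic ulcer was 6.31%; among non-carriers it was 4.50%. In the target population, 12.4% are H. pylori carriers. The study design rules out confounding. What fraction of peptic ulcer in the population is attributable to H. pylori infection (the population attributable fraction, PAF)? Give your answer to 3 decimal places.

PAF ≈ 0.048

p₁ = 0.0631, p₀ = 0.045.
Overall risk P(Y=1) = π·p₁ + (1−π)·p₀ = 0.124×0.0631 + 0.876×0.045 = 0.047244.
Under exogeneity, PAF = [P(Y=1) − p₀] / P(Y=1).
PAF = (0.047244 − 0.045) / 0.047244 ≈ 0.0475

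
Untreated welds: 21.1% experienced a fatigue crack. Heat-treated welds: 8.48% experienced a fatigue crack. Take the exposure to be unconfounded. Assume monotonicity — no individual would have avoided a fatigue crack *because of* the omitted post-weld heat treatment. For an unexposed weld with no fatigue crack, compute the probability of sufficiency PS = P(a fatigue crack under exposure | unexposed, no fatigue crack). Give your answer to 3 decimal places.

p₁ = 0.211, p₀ = 0.0848.
Under exogeneity and monotonicity, PS = (p₁ − p₀) / (1 − p₀).
PS = (0.211 − 0.0848) / (1 − 0.0848) = 0.1262 / 0.9152 ≈ 0.1379

PS ≈ 0.138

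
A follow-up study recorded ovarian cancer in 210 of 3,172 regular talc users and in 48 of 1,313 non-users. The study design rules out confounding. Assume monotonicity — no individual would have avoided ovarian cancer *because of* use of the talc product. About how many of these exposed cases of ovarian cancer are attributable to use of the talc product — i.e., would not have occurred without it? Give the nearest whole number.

p₁ = P(outcome | exposed) = 210/3172 = 0.066204
p₀ = P(outcome | unexposed) = 48/1313 = 0.036558
PN = (p₁ − p₀)/p₁ = (0.066204 − 0.036558) / 0.066204 ≈ 0.44781.
Attributable cases ≈ PN × (exposed cases) = 0.44781 × 210 ≈ 94.04.

about 94 cases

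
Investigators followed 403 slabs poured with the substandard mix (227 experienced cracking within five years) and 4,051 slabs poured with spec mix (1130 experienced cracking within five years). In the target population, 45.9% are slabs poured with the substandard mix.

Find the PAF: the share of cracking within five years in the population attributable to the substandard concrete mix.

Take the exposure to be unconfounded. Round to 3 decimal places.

p₁ = P(outcome | exposed) = 227/403 = 0.56328
p₀ = P(outcome | unexposed) = 1130/4051 = 0.27894
Overall risk P(Y=1) = π·p₁ + (1−π)·p₀ = 0.459×0.56328 + 0.541×0.27894 = 0.40945.
Under exogeneity, PAF = [P(Y=1) − p₀] / P(Y=1).
PAF = (0.40945 − 0.27894) / 0.40945 ≈ 0.3187

PAF ≈ 0.319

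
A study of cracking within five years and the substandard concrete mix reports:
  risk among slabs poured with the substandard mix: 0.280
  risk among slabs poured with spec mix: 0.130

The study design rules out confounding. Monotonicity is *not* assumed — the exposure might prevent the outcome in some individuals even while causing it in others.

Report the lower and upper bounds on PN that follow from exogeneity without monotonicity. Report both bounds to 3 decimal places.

Let p₁ = 0.28, p₀ = 0.13.
Under exogeneity alone the bounds on PN are max{0,(p₁−p₀)/p₁} ≤ PN ≤ min{1,(1−p₀)/p₁}.
  lower = (p₁ − p₀)/p₁ = 0.15 / 0.28 ≈ 0.5357
  upper = min{1, (1 − p₀)/p₁} = 0.87 / 0.28 ≈ 3.1071 → capped at 1

0.536 ≤ PN ≤ 1.000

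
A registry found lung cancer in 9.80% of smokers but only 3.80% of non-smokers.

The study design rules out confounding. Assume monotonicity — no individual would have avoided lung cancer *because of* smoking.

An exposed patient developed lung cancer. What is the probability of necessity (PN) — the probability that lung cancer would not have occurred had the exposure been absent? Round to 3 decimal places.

p₁ = 0.098, p₀ = 0.038.
Under exogeneity and monotonicity, PN = (p₁ − p₀) / p₁.
PN = (0.098 − 0.038) / 0.098 = 0.06 / 0.098 ≈ 0.6122

PN ≈ 0.612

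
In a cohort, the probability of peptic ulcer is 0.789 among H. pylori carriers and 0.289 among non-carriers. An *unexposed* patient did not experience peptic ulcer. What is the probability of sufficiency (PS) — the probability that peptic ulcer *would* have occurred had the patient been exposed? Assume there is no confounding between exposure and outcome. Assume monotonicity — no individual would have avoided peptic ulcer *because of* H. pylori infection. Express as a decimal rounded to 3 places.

PS ≈ 0.703

Let p₁ = 0.789, p₀ = 0.289.
Under exogeneity and monotonicity, PS = (p₁ − p₀) / (1 − p₀).
PS = (0.789 − 0.289) / (1 − 0.289) = 0.5 / 0.711 ≈ 0.7032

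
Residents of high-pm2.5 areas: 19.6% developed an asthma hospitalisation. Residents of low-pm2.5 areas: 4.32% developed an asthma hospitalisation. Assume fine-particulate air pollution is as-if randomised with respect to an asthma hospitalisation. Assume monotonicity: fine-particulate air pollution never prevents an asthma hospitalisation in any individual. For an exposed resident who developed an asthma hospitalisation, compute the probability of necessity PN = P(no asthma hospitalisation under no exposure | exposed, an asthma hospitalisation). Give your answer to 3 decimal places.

p₁ = 0.196, p₀ = 0.0432.
Under exogeneity and monotonicity, PN = (p₁ − p₀) / p₁.
PN = (0.196 − 0.0432) / 0.196 = 0.1528 / 0.196 ≈ 0.7796

PN ≈ 0.780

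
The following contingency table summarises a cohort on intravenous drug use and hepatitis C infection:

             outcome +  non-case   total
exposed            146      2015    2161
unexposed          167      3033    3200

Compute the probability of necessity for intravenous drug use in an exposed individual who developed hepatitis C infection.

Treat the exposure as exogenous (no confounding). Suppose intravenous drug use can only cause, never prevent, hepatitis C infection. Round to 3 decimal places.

p₁ = P(outcome | exposed) = 146/2161 = 0.067561
p₀ = P(outcome | unexposed) = 167/3200 = 0.052187
Under exogeneity and monotonicity, PN = (p₁ − p₀)/p₁.
PN = (0.067561 − 0.052187) / 0.067561 ≈ 0.2276

PN ≈ 0.228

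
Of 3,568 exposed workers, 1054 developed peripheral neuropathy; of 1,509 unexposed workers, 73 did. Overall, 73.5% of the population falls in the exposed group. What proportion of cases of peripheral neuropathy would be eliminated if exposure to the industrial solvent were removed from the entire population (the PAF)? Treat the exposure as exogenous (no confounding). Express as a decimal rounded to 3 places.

p₁ = P(outcome | exposed) = 1054/3568 = 0.2954
p₀ = P(outcome | unexposed) = 73/1509 = 0.048376
Overall risk P(Y=1) = π·p₁ + (1−π)·p₀ = 0.735×0.2954 + 0.265×0.048376 = 0.22994.
Under exogeneity, PAF = [P(Y=1) − p₀] / P(Y=1).
PAF = (0.22994 − 0.048376) / 0.22994 ≈ 0.7896

PAF ≈ 0.790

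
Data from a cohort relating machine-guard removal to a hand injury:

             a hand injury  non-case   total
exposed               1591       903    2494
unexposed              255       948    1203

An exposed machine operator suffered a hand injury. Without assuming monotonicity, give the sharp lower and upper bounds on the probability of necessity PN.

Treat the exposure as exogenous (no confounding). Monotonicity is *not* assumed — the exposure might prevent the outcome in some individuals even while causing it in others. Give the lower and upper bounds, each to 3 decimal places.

0.668 ≤ PN ≤ 1.000

p₁ = P(outcome | exposed) = 1591/2494 = 0.63793
p₀ = P(outcome | unexposed) = 255/1203 = 0.21197
Under exogeneity alone the bounds on PN are max{0,(p₁−p₀)/p₁} ≤ PN ≤ min{1,(1−p₀)/p₁}.
  lower = (p₁ − p₀)/p₁ = 0.42596 / 0.63793 ≈ 0.6677
  upper = min{1, (1 − p₀)/p₁} = 0.78803 / 0.63793 ≈ 1.2353 → capped at 1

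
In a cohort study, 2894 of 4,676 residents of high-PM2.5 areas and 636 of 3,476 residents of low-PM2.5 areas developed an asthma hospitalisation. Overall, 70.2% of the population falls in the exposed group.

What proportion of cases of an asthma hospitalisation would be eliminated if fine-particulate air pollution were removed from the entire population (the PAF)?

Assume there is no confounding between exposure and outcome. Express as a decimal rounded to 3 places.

PAF ≈ 0.626

p₁ = P(outcome | exposed) = 2894/4676 = 0.61891
p₀ = P(outcome | unexposed) = 636/3476 = 0.18297
Overall risk P(Y=1) = π·p₁ + (1−π)·p₀ = 0.702×0.61891 + 0.298×0.18297 = 0.489.
Under exogeneity, PAF = [P(Y=1) − p₀] / P(Y=1).
PAF = (0.489 − 0.18297) / 0.489 ≈ 0.6258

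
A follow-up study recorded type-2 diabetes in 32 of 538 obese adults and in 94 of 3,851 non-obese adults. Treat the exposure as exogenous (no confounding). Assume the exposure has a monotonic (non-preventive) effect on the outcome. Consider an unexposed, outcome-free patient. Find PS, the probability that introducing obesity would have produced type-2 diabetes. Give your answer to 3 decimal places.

PS ≈ 0.036

p₁ = P(outcome | exposed) = 32/538 = 0.05948
p₀ = P(outcome | unexposed) = 94/3851 = 0.024409
Under exogeneity and monotonicity, PS = (p₁ − p₀) / (1 − p₀).
PS = (0.05948 − 0.024409) / (1 − 0.024409) = 0.03507 / 0.97559 ≈ 0.0359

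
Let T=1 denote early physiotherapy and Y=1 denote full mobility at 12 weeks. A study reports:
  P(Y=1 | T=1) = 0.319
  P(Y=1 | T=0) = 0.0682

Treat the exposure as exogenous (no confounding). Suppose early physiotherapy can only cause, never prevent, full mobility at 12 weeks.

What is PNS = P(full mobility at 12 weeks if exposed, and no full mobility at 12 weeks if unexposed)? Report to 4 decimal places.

Let p₁ = 0.319, p₀ = 0.0682.
Under exogeneity and monotonicity, PNS = p₁ − p₀.
PNS = 0.319 − 0.0682 = 0.2508

PNS ≈ 0.2508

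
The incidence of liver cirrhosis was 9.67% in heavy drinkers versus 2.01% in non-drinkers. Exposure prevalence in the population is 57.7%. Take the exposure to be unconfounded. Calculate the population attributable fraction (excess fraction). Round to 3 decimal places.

p₁ = 0.0967, p₀ = 0.0201.
Overall risk P(Y=1) = π·p₁ + (1−π)·p₀ = 0.577×0.0967 + 0.423×0.0201 = 0.064298.
Under exogeneity, PAF = [P(Y=1) − p₀] / P(Y=1).
PAF = (0.064298 − 0.0201) / 0.064298 ≈ 0.6874

PAF ≈ 0.687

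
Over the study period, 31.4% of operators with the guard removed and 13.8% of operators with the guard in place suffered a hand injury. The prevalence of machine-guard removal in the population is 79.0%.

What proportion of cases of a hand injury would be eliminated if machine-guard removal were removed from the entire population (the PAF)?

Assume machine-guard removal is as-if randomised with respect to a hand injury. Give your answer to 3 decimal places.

p₁ = 0.314, p₀ = 0.138.
Overall risk P(Y=1) = π·p₁ + (1−π)·p₀ = 0.79×0.314 + 0.21×0.138 = 0.27704.
Under exogeneity, PAF = [P(Y=1) − p₀] / P(Y=1).
PAF = (0.27704 − 0.138) / 0.27704 ≈ 0.5019

PAF ≈ 0.502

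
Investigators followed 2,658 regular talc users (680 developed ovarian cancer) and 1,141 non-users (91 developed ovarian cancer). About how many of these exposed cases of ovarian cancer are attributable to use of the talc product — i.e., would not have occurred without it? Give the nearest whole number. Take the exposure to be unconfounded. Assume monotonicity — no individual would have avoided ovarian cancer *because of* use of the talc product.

about 468 cases

p₁ = P(outcome | exposed) = 680/2658 = 0.25583
p₀ = P(outcome | unexposed) = 91/1141 = 0.079755
PN = (p₁ − p₀)/p₁ = (0.25583 − 0.079755) / 0.25583 ≈ 0.68825.
Attributable cases ≈ PN × (exposed cases) = 0.68825 × 680 ≈ 468.01.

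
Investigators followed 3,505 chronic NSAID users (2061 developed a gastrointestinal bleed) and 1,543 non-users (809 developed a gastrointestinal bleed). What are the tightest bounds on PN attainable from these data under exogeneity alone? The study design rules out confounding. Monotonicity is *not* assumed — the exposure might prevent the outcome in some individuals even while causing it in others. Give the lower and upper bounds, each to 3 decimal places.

0.108 ≤ PN ≤ 0.809

p₁ = P(outcome | exposed) = 2061/3505 = 0.58802
p₀ = P(outcome | unexposed) = 809/1543 = 0.5243
Under exogeneity alone the bounds on PN are max{0,(p₁−p₀)/p₁} ≤ PN ≤ min{1,(1−p₀)/p₁}.
  lower = (p₁ − p₀)/p₁ = 0.063714 / 0.58802 ≈ 0.1084
  upper = min{1, (1 − p₀)/p₁} = 0.4757 / 0.58802 ≈ 0.8090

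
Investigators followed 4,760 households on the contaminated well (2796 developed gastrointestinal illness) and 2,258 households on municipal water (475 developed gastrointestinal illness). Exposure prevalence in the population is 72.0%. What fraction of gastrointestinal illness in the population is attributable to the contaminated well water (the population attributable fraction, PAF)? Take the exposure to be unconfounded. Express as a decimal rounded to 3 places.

PAF ≈ 0.563

p₁ = P(outcome | exposed) = 2796/4760 = 0.58739
p₀ = P(outcome | unexposed) = 475/2258 = 0.21036
Overall risk P(Y=1) = π·p₁ + (1−π)·p₀ = 0.72×0.58739 + 0.28×0.21036 = 0.48183.
Under exogeneity, PAF = [P(Y=1) − p₀] / P(Y=1).
PAF = (0.48183 − 0.21036) / 0.48183 ≈ 0.5634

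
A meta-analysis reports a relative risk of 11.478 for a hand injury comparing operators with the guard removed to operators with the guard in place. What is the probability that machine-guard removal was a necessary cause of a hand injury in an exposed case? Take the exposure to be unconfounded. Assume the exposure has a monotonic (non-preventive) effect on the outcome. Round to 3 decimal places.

Under exogeneity and monotonicity, PN = (RR − 1) / RR = 1 − 1/RR.
PN = (11.478 − 1) / 11.478 = 10.48 / 11.478 ≈ 0.9129

PN ≈ 0.913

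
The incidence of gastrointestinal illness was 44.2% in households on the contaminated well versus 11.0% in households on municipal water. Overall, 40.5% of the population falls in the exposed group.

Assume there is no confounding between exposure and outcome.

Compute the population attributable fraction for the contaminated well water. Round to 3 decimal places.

PAF ≈ 0.550

p₁ = 0.442, p₀ = 0.11.
Overall risk P(Y=1) = π·p₁ + (1−π)·p₀ = 0.405×0.442 + 0.595×0.11 = 0.24446.
Under exogeneity, PAF = [P(Y=1) − p₀] / P(Y=1).
PAF = (0.24446 − 0.11) / 0.24446 ≈ 0.5500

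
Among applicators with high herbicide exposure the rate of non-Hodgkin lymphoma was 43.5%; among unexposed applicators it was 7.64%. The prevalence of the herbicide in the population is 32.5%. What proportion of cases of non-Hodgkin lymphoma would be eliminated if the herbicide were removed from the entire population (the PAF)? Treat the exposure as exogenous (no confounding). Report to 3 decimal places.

p₁ = 0.435, p₀ = 0.0764.
Overall risk P(Y=1) = π·p₁ + (1−π)·p₀ = 0.325×0.435 + 0.675×0.0764 = 0.19295.
Under exogeneity, PAF = [P(Y=1) − p₀] / P(Y=1).
PAF = (0.19295 − 0.0764) / 0.19295 ≈ 0.6040

PAF ≈ 0.604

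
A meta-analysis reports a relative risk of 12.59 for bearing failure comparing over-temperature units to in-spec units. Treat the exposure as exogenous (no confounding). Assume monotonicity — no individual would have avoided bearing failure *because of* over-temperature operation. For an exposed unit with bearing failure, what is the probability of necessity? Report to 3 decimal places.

Under exogeneity and monotonicity, PN = (RR − 1) / RR = 1 − 1/RR.
PN = (12.59 − 1) / 12.59 = 11.59 / 12.59 ≈ 0.9206

PN ≈ 0.921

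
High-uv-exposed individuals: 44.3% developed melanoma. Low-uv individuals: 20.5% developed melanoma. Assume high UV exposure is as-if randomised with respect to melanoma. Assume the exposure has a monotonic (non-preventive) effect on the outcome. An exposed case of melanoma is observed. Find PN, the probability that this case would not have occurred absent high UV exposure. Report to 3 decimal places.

p₁ = 0.443, p₀ = 0.205.
Under exogeneity and monotonicity, PN = (p₁ − p₀) / p₁.
PN = (0.443 − 0.205) / 0.443 = 0.238 / 0.443 ≈ 0.5372

PN ≈ 0.537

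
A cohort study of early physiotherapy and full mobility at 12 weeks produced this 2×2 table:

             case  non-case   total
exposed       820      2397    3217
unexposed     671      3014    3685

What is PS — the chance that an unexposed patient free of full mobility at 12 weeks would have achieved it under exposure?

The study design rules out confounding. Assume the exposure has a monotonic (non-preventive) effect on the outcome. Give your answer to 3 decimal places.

p₁ = P(outcome | exposed) = 820/3217 = 0.2549
p₀ = P(outcome | unexposed) = 671/3685 = 0.18209
Under exogeneity and monotonicity, PS = (p₁ − p₀) / (1 − p₀).
PS = (0.2549 − 0.18209) / (1 − 0.18209) = 0.072806 / 0.81791 ≈ 0.0890

PS ≈ 0.089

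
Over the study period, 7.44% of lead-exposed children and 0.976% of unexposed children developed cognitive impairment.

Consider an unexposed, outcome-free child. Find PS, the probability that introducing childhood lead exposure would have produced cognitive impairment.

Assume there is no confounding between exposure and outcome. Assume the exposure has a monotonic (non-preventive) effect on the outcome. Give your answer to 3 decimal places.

PS ≈ 0.065

p₁ = 0.0744, p₀ = 0.00976.
Under exogeneity and monotonicity, PS = (p₁ − p₀) / (1 − p₀).
PS = (0.0744 − 0.00976) / (1 − 0.00976) = 0.06464 / 0.99024 ≈ 0.0653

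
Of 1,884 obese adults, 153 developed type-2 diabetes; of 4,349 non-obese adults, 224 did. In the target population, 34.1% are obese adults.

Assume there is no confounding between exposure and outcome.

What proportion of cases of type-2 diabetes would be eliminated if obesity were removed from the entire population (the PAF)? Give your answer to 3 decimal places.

PAF ≈ 0.164

p₁ = P(outcome | exposed) = 153/1884 = 0.08121
p₀ = P(outcome | unexposed) = 224/4349 = 0.051506
Overall risk P(Y=1) = π·p₁ + (1−π)·p₀ = 0.341×0.08121 + 0.659×0.051506 = 0.061635.
Under exogeneity, PAF = [P(Y=1) − p₀] / P(Y=1).
PAF = (0.061635 − 0.051506) / 0.061635 ≈ 0.1643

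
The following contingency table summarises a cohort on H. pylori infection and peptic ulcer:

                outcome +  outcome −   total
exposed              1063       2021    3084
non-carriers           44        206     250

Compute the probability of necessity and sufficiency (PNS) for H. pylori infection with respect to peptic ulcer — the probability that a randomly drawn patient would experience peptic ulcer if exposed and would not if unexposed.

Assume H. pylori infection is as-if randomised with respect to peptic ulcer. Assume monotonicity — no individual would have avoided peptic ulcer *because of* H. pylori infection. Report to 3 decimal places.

PNS ≈ 0.169

p₁ = P(outcome | exposed) = 1063/3084 = 0.34468
p₀ = P(outcome | unexposed) = 44/250 = 0.176
Under exogeneity and monotonicity, PNS = p₁ − p₀.
PNS = 0.34468 − 0.176 = 0.16868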